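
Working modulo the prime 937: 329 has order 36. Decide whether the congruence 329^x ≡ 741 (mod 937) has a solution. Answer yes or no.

yes

741 ∈ ⟨329⟩ iff 741^36 ≡ 1 (mod 937), since |⟨329⟩| = 36.
741^36 mod 937 = 1.
Since 1 = 1, 741 lies in the subgroup.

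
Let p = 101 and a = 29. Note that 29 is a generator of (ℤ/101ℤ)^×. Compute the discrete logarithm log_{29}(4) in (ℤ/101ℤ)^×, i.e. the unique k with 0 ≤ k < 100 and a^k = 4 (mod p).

22

Successive powers of 29 modulo 101:
  29^0=1  29^1=29  29^2=33  29^3=48  29^4=79  29^5=69
  29^6=82  29^7=55  29^8=80  29^9=98  29^10=14  29^11=2
  29^12=58  29^13=66  29^14=96  29^15=57  29^16=37  29^17=63
  29^18=9  29^19=59  29^20=95  29^21=28  29^22=4
So 29^22 ≡ 4 (mod 101), giving k = 22.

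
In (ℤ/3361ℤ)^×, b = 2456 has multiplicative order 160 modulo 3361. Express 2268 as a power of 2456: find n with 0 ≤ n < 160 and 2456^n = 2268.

4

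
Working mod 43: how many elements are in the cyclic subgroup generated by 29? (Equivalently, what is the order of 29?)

42

The order of 29 must divide p − 1 = 42 = 2 · 3 · 7.
Divisors: 1, 2, 3, 6, 7, 14, 21, 42.
Check each in increasing order: 29^1 ≡ 29;  29^2 ≡ 24;  29^3 ≡ 8;  29^6 ≡ 21;  29^7 ≡ 7;  29^14 ≡ 6;  29^21 ≡ 42;  29^42 ≡ 1.
Smallest exponent giving 1 is 42.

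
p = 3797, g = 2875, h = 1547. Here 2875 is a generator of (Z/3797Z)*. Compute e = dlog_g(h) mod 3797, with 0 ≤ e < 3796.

3470

Baby-step giant-step with m = ceil(sqrt(3796)) = 62.
Baby table (2875^j mod 3797 for j=0..61):
  0:1  1:2875  2:3353  3:3089  4:3489  5:2998  6:60  7:1635
  8:3736  9:3084  10:505  11:1421  12:3600  13:3175  14:137  15:2784
  16:3721  17:1726  18:3368  19:650  20:626  21:3769  22:3034  23:1041
  24:839  25:1030  26:3387  27:2117  28:3581  29:1708  30:979  31:1048
  32:1979  33:1719  34:2228  35:3758  36:1785  37:2128  38:1033  39:621
  40:785  41:1457  42:784  43:2379  44:1228  45:3087  46:1536  47:89
  48:1476  49:2251  50:1537  51:2964  52:1032  53:1543  54:1229  55:2165
  56:1092  57:3178  58:1168  59:1452  60:1597  61:802
Giant step factor: 2875^(-62) ≡ 1353 (mod 3797).
Scan 1547·1353^i mod 3797 for i = 0, 1, …:
  i=0: 1547   i=1: 944   i=2: 1440   i=3: 459
  i=4: 2116   i=5: 10   i=6: 2139   i=7: 753
  i=8: 1213   i=9: 885     …   i=54: 1511
  i=55: 1597
Match at i=55, j=60: e = 55·62 + 60 = 3470.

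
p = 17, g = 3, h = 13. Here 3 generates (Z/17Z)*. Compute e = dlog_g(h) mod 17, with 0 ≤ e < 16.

Successive powers of 3 modulo 17:
  3^0=1  3^1=3  3^2=9  3^3=10  3^4=13
So 3^4 ≡ 13 (mod 17), giving e = 4.

4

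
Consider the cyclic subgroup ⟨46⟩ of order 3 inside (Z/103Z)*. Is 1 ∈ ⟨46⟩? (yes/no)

yes

1 ∈ ⟨46⟩ iff 1^3 ≡ 1 (mod 103), since |⟨46⟩| = 3.
1^3 mod 103 = 1.
Since 1 = 1, 1 lies in the subgroup.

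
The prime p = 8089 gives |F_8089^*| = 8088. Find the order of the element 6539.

The order of 6539 must divide p − 1 = 8088 = 2^3 · 3 · 337.
Divisors: 1, 2, 3, 4, 6, 8, 12, 24, 337, 674, 1011, 1348, 2022, 2696, 4044, 8088.
Check each in increasing order: 6539^1 ≡ 6539;  6539^2 ≡ 67;  6539^3 ≡ 1307;  6539^4 ≡ 4489;  6539^6 ≡ 1470;  6539^8 ≡ 1422;  6539^12 ≡ 1137;  6539^24 ≡ 6618;  6539^337 ≡ 1309;  6539^674 ≡ 6702;  6539^1011 ≡ 4442;  6539^1348 ≡ 6676;  6539^2022 ≡ 2293;  6539^2696 ≡ 6675;  6539^4044 ≡ 8088;  6539^8088 ≡ 1.
Smallest exponent giving 1 is 8088.

8088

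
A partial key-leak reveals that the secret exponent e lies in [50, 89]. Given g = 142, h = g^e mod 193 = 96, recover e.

Compute 142^50 mod 193 = 118, then multiply by 142 repeatedly:
  142^50=118  142^51=158  142^52=48  142^53=61  142^54=170
  142^55=15  142^56=7  142^57=29  142^58=65  142^59=159
  142^60=190  142^61=153  142^62=110  142^63=180  142^64=84
  142^65=155  142^66=8  142^67=171  142^68=157  142^69=99
  142^70=162  142^71=37  142^72=43  142^73=123  142^74=96
Found 96 at exponent 74.

74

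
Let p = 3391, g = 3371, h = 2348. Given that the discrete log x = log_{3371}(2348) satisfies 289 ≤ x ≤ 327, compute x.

Compute 3371^289 mod 3391 = 346, then multiply by 3371 repeatedly:
  3371^289=346  3371^290=3253  3371^291=2760  3371^292=2447  3371^293=1925
  3371^294=2192  3371^295=243  3371^296=1922  3371^297=2252  3371^298=2434
  3371^299=2185  3371^300=383  3371^301=2513  3371^302=605  3371^303=1464
  3371^304=1239  3371^305=2348
Found 2348 at exponent 305.

305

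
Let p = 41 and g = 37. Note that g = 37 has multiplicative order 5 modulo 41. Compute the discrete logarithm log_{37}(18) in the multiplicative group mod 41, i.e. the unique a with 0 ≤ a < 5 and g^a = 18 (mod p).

3

Successive powers of 37 modulo 41:
  37^0=1  37^1=37  37^2=16  37^3=18
So 37^3 ≡ 18 (mod 41), giving a = 3.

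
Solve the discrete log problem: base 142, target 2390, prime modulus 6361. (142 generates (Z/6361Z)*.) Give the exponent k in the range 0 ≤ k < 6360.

4918

Baby-step giant-step with m = ceil(sqrt(6360)) = 80.
Baby table (142^j mod 6361 for j=0..79):
  0:1  1:142  2:1081  3:838  4:4498  5:2616  6:2534  7:3612
  8:4024  9:5279  10:5381  11:782  12:2907  13:5690  14:133  15:6164
  16:3831  17:3317  18:300  19:4434  20:6250  21:3321  22:868  23:2397
  24:3241  25:2230  26:4971  27:6172  28:4967  29:5604  30:643  31:2252
  32:1734  33:4510  34:4320  35:2784  36:946  37:751  38:4866  39:3984
  40:5960  41:307  42:5428  43:1095  44:2826  45:549  46:1626  47:1896
  48:2070  49:1334  50:4959  51:4468  52:4717  53:1909  54:3916  55:2665
  56:3131  57:5693  58:559  59:3046  60:6345  61:4089  62:1787  63:5675
  64:4364  65:2671  66:3983  67:5818  68:5587  69:4590  70:2958  71:210
  72:4376  73:4375  74:4233  75:3152  76:2314  77:4177  78:1561  79:5388
Giant step factor: 142^(-80) ≡ 3005 (mod 6361).
Scan 2390·3005^i mod 6361 for i = 0, 1, …:
  i=0: 2390   i=1: 381   i=2: 6286   i=3: 3621
  i=4: 3795   i=5: 5063   i=6: 5164   i=7: 3341
  i=8: 2047   i=9: 148     …   i=60: 3778
  i=61: 4866
Match at i=61, j=38: k = 61·80 + 38 = 4918.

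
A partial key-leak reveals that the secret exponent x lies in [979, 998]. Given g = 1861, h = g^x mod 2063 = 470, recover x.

980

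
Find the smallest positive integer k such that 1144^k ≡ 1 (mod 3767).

3766

The order of 1144 must divide p − 1 = 3766 = 2 · 7 · 269.
Divisors: 1, 2, 7, 14, 269, 538, 1883, 3766.
Check each in increasing order: 1144^1 ≡ 1144;  1144^2 ≡ 1587;  1144^7 ≡ 1808;  1144^14 ≡ 2875;  1144^269 ≡ 1700;  1144^538 ≡ 711;  1144^1883 ≡ 3766;  1144^3766 ≡ 1.
Smallest exponent giving 1 is 3766.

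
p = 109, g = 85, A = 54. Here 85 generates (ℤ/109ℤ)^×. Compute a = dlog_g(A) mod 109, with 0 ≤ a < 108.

69

Baby-step giant-step with m = ceil(sqrt(108)) = 11.
Baby table (85^j mod 109 for j=0..10):
  0:1  1:85  2:31  3:19  4:89  5:44  6:34  7:56
  8:73  9:101  10:83
Giant step factor: 85^(-11) ≡ 69 (mod 109).
Scan 54·69^i mod 109 for i = 0, 1, …:
  i=0: 54   i=1: 20   i=2: 72   i=3: 63
  i=4: 96   i=5: 84   i=6: 19
Match at i=6, j=3: a = 6·11 + 3 = 69.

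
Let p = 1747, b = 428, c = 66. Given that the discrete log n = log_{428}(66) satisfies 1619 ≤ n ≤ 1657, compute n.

1635

Compute 428^1619 mod 1747 = 925, then multiply by 428 repeatedly:
  428^1619=925  428^1620=1078  428^1621=176  428^1622=207  428^1623=1246
  428^1624=453  428^1625=1714  428^1626=1599  428^1627=1295  428^1628=461
  428^1629=1644  428^1630=1338  428^1631=1395  428^1632=1333  428^1633=1002
  428^1634=841  428^1635=66
Found 66 at exponent 1635.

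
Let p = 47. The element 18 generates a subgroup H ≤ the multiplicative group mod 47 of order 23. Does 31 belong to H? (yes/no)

31 ∈ ⟨18⟩ iff 31^23 ≡ 1 (mod 47), since |⟨18⟩| = 23.
31^23 mod 47 = 46.
Since 46 ≠ 1, 31 does not lie in the subgroup.

no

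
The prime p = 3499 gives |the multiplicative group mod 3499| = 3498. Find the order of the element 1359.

The order of 1359 must divide p − 1 = 3498 = 2 · 3 · 11 · 53.
Divisors: 1, 2, 3, 6, 11, 22, 33, 53, 66, 106, 159, 318, 583, 1166, 1749, 3498.
Check each in increasing order: 1359^1 ≡ 1359;  1359^2 ≡ 2908;  1359^3 ≡ 1601;  1359^6 ≡ 1933;  1359^11 ≡ 3079;  1359^22 ≡ 1450;  1359^33 ≡ 3325;  1359^53 ≡ 2132;  1359^66 ≡ 2284;  1359^106 ≡ 223;  1359^159 ≡ 3071;  1359^318 ≡ 1236;  1359^583 ≡ 1.
Smallest exponent giving 1 is 583.

583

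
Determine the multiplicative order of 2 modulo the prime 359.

The order of 2 must divide p − 1 = 358 = 2 · 179.
Divisors: 1, 2, 179, 358.
Check each in increasing order: 2^1 ≡ 2;  2^2 ≡ 4;  2^179 ≡ 1.
Smallest exponent giving 1 is 179.

179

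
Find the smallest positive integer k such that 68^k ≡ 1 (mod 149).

The order of 68 must divide p − 1 = 148 = 2^2 · 37.
Divisors: 1, 2, 4, 37, 74, 148.
Check each in increasing order: 68^1 ≡ 68;  68^2 ≡ 5;  68^4 ≡ 25;  68^37 ≡ 148;  68^74 ≡ 1.
Smallest exponent giving 1 is 74.

74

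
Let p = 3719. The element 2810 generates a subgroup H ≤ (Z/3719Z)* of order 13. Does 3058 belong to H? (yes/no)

no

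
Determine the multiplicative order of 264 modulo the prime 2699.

1349

The order of 264 must divide p − 1 = 2698 = 2 · 19 · 71.
Divisors: 1, 2, 19, 38, 71, 142, 1349, 2698.
Check each in increasing order: 264^1 ≡ 264;  264^2 ≡ 2221;  264^19 ≡ 1601;  264^38 ≡ 1850;  264^71 ≡ 107;  264^142 ≡ 653;  264^1349 ≡ 1.
Smallest exponent giving 1 is 1349.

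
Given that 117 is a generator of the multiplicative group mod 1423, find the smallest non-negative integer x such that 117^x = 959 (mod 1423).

360

Baby-step giant-step with m = ceil(sqrt(1422)) = 38.
Baby table (117^j mod 1423 for j=0..37):
  0:1  1:117  2:882  3:738  4:966  5:605  6:1058  7:1408
  8:1091  9:1000  10:314  11:1163  12:886  13:1206  14:225  15:711
  16:653  17:982  18:1054  19:940  20:409  21:894  22:719  23:166
  24:923  25:1266  26:130  27:980  28:820  29:599  30:356  31:385
  32:932  33:896  34:953  35:507  36:976  37:352
Giant step factor: 117^(-38) ≡ 120 (mod 1423).
Scan 959·120^i mod 1423 for i = 0, 1, …:
  i=0: 959   i=1: 1240   i=2: 808   i=3: 196
  i=4: 752   i=5: 591   i=6: 1193   i=7: 860
  i=8: 744   i=9: 1054
Match at i=9, j=18: x = 9·38 + 18 = 360.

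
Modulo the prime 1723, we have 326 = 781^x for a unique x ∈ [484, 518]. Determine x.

506

Compute 781^484 mod 1723 = 113, then multiply by 781 repeatedly:
  781^484=113  781^485=380  781^486=424  781^487=328  781^488=1164
  781^489=1063  781^490=1440  781^491=1244  781^492=1515  781^493=1237
  781^494=1217  781^495=1104  781^496=724  781^497=300  781^498=1695
  781^499=531  781^500=1191  781^501=1474  781^502=230  781^503=438
  781^504=924  781^505=1430  781^506=326
Found 326 at exponent 506.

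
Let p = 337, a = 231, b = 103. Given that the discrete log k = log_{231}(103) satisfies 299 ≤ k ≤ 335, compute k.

324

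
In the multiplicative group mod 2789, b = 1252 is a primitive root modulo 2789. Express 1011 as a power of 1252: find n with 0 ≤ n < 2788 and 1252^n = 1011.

626

Baby-step giant-step with m = ceil(sqrt(2788)) = 53.
Baby table (1252^j mod 2789 for j=0..52):
  0:1  1:1252  2:86  3:1690  4:1818  5:312  6:164  7:1731
  8:159  9:1049  10:2518  11:966  12:1795  13:2195  14:975  15:1907
  16:180  17:2240  18:1535  19:199  20:927  21:380  22:1630  23:2001
  24:730  25:1957  26:1422  27:962  28:2365  29:1851  30:2582  31:213
  32:1721  33:1584  34:189  35:2352  36:2309  37:1464  38:555  39:399
  40:317  41:846  42:2161  43:242  44:1772  45:1289  46:1786  47:2083
  48:201  49:642  50:552  51:2221  52:59
Giant step factor: 1252^(-53) ≡ 241 (mod 2789).
Scan 1011·241^i mod 2789 for i = 0, 1, …:
  i=0: 1011   i=1: 1008   i=2: 285   i=3: 1749
  i=4: 370   i=5: 2711   i=6: 725   i=7: 1807
  i=8: 403   i=9: 2297   i=10: 1355   i=11: 242
Match at i=11, j=43: n = 11·53 + 43 = 626.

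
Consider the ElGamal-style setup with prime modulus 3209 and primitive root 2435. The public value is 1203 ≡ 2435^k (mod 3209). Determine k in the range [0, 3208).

Baby-step giant-step with m = ceil(sqrt(3208)) = 57.
Baby table (2435^j mod 3209 for j=0..56):
  0:1  1:2435  2:2202  3:2840  4:5  5:2548  6:1383  7:1364
  8:25  9:3113  10:497  11:402  12:125  13:2729  14:2485  15:2010
  16:625  17:809  18:2798  19:423  20:3125  21:836  22:1154  23:2115
  24:2789  25:971  26:2561  27:948  28:1109  29:1646  30:3178  31:1531
  32:2336  33:1812  34:3054  35:1237  36:2053  37:2642  38:2434  39:2976
  40:638  41:374  42:2543  43:2044  44:3190  45:1870  46:3088  47:593
  48:3114  49:2932  50:2604  51:2965  52:2734  53:1824  54:184  55:1989
  56:834
Giant step factor: 2435^(-57) ≡ 2671 (mod 3209).
Scan 1203·2671^i mod 3209 for i = 0, 1, …:
  i=0: 1203   i=1: 1004   i=2: 2169   i=3: 1154
Match at i=3, j=22: k = 3·57 + 22 = 193.

193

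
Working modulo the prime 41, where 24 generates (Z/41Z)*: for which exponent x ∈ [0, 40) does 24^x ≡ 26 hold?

29

Successive powers of 24 modulo 41:
  24^0=1  24^1=24  24^2=2  24^3=7  24^4=4  24^5=14
  24^6=8  24^7=28  24^8=16  24^9=15  24^10=32  24^11=30
  24^12=23  24^13=19  24^14=5  24^15=38  24^16=10  24^17=35
  24^18=20  24^19=29  24^20=40  24^21=17  24^22=39  24^23=34
  24^24=37  24^25=27  24^26=33  24^27=13  24^28=25  24^29=26
So 24^29 ≡ 26 (mod 41), giving x = 29.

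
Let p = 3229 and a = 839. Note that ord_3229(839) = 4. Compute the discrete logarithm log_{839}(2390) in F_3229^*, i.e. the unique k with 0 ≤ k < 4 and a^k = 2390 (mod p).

Successive powers of 839 modulo 3229:
  839^0=1  839^1=839  839^2=3228  839^3=2390
So 839^3 ≡ 2390 (mod 3229), giving k = 3.

3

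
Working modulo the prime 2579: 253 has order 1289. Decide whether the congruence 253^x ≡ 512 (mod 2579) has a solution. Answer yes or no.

512 ∈ ⟨253⟩ iff 512^1289 ≡ 1 (mod 2579), since |⟨253⟩| = 1289.
512^1289 mod 2579 = 2578.
Since 2578 ≠ 1, 512 does not lie in the subgroup.

no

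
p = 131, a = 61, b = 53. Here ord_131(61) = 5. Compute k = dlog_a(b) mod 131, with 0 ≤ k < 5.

Successive powers of 61 modulo 131:
  61^0=1  61^1=61  61^2=53
So 61^2 ≡ 53 (mod 131), giving k = 2.

2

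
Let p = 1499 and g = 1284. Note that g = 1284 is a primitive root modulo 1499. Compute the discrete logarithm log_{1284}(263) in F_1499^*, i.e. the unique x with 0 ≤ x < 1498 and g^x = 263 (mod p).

375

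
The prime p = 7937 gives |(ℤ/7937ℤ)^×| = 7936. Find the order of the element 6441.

7936

The order of 6441 must divide p − 1 = 7936 = 2^8 · 31.
Divisors: 1, 2, 4, 8, 16, 31, 32, 62, 64, 124, 128, 248, 256, 496, 992, 1984, 3968, 7936.
Check each in increasing order: 6441^1 ≡ 6441;  6441^2 ≡ 7719;  6441^4 ≡ 7839;  6441^8 ≡ 1667;  6441^16 ≡ 939;  6441^31 ≡ 1623;  6441^32 ≡ 714;  6441^62 ≡ 6982;  6441^64 ≡ 1828;  6441^124 ≡ 7207;  6441^128 ≡ 107;  6441^248 ≡ 1121;  6441^256 ≡ 3512;  6441^496 ≡ 2595;  6441^992 ≡ 3449;  6441^1984 ≡ 5975;  6441^3968 ≡ 7936;  6441^7936 ≡ 1.
Smallest exponent giving 1 is 7936.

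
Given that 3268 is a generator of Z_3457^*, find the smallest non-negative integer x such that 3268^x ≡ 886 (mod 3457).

2976

Baby-step giant-step with m = ceil(sqrt(3456)) = 59.
Baby table (3268^j mod 3457 for j=0..58):
  0:1  1:3268  2:1151  3:252  4:770  5:3121  6:1278  7:448
  8:1753  9:555  10:2272  11:2717  12:1580  13:2139  14:198  15:605
  16:3193  17:1498  18:352  19:2612  20:683  21:2279  22:1394  23:2723
  24:446  25:2131  26:1710  27:1768  28:1177  29:2252  30:3040  31:2759
  32:556  33:2083  34:411  35:1832  36:2909  37:3319  38:1883  39:184
  40:3251  41:907  42:1427  43:3400  44:402  45:76  46:2921  47:1051
  48:1867  49:3208  50:2120  51:332  52:2935  53:1862  54:696  55:3279
  56:2529  57:2542  58:85
Giant step factor: 3268^(-59) ≡ 1720 (mod 3457).
Scan 886·1720^i mod 3457 for i = 0, 1, …:
  i=0: 886   i=1: 2840   i=2: 59   i=3: 1227
  i=4: 1670   i=5: 3090   i=6: 1391   i=7: 276
  i=8: 1111   i=9: 2656     …   i=49: 1629
  i=50: 1710
Match at i=50, j=26: x = 50·59 + 26 = 2976.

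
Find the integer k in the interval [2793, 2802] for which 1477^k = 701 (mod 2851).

Compute 1477^2793 mod 2851 = 326, then multiply by 1477 repeatedly:
  1477^2793=326  1477^2794=2534  1477^2795=2206  1477^2796=2420  1477^2797=2037
  1477^2798=844  1477^2799=701
Found 701 at exponent 2799.

2799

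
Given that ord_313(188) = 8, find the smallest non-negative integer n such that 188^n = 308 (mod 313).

Successive powers of 188 modulo 313:
  188^0=1  188^1=188  188^2=288  188^3=308
So 188^3 ≡ 308 (mod 313), giving n = 3.

3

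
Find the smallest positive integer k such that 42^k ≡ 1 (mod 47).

The order of 42 must divide p − 1 = 46 = 2 · 23.
Divisors: 1, 2, 23, 46.
Check each in increasing order: 42^1 ≡ 42;  42^2 ≡ 25;  42^23 ≡ 1.
Smallest exponent giving 1 is 23.

23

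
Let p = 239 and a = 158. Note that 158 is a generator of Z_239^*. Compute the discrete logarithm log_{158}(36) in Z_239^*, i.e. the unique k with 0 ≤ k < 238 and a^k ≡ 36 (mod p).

210

Baby-step giant-step with m = ceil(sqrt(238)) = 16.
Baby table (158^j mod 239 for j=0..15):
  0:1  1:158  2:108  3:95  4:192  5:222  6:182  7:76
  8:58  9:82  10:50  11:13  12:142  13:209  14:40  15:106
Giant step factor: 158^(-16) ≡ 93 (mod 239).
Scan 36·93^i mod 239 for i = 0, 1, …:
  i=0: 36   i=1: 2   i=2: 186   i=3: 90
  i=4: 5   i=5: 226   i=6: 225   i=7: 132
  i=8: 87   i=9: 204   i=10: 91   i=11: 98
  i=12: 32   i=13: 108
Match at i=13, j=2: k = 13·16 + 2 = 210.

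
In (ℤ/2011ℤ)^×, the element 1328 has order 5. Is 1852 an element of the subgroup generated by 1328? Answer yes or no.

no

⟨1328⟩ has order 5; its elements mod 2011 are {1, 798, 1328, 1948, 1958}.
1852 is not in this set.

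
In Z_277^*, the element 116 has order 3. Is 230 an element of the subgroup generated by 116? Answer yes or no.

no

⟨116⟩ has order 3; its elements mod 277 are {1, 116, 160}.
230 is not in this set.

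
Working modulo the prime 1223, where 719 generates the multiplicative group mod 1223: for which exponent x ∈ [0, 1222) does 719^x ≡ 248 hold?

Baby-step giant-step with m = ceil(sqrt(1222)) = 35.
Baby table (719^j mod 1223 for j=0..34):
  0:1  1:719  2:855  3:799  4:894  5:711  6:1218  7:74
  8:617  9:897  10:422  11:114  12:25  13:853  14:584  15:407
  16:336  17:653  18:1098  19:627  20:749  21:411  22:766  23:404
  24:625  25:534  26:1147  27:391  28:1062  29:426  30:544  31:999
  32:380  33:491  34:805
Giant step factor: 719^(-35) ≡ 716 (mod 1223).
Scan 248·716^i mod 1223 for i = 0, 1, …:
  i=0: 248   i=1: 233   i=2: 500   i=3: 884
  i=4: 653
Match at i=4, j=17: x = 4·35 + 17 = 157.

157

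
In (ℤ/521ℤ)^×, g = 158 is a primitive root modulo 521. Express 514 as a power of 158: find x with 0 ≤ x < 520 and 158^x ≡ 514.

223

Baby-step giant-step with m = ceil(sqrt(520)) = 23.
Baby table (158^j mod 521 for j=0..22):
  0:1  1:158  2:477  3:342  4:373  5:61  6:260  7:442
  8:22  9:350  10:74  11:230  12:391  13:300  14:510  15:346
  16:484  17:406  18:65  19:371  20:266  21:348  22:279
Giant step factor: 158^(-23) ≡ 444 (mod 521).
Scan 514·444^i mod 521 for i = 0, 1, …:
  i=0: 514   i=1: 18   i=2: 177   i=3: 438
  i=4: 139   i=5: 238   i=6: 430   i=7: 234
  i=8: 217   i=9: 484
Match at i=9, j=16: x = 9·23 + 16 = 223.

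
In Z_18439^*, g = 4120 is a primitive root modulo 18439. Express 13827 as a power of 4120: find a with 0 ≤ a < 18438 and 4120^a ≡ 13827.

15501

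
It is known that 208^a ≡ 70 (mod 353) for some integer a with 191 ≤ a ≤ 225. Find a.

Compute 208^191 mod 353 = 180, then multiply by 208 repeatedly:
  208^191=180  208^192=22  208^193=340  208^194=120  208^195=250
  208^196=109  208^197=80  208^198=49  208^199=308  208^200=171
  208^201=268  208^202=323  208^203=114  208^204=61  208^205=333
  208^206=76  208^207=276  208^208=222  208^209=286  208^210=184
  208^211=148  208^212=73  208^213=5  208^214=334  208^215=284
  208^216=121  208^217=105  208^218=307  208^219=316  208^220=70
Found 70 at exponent 220.

220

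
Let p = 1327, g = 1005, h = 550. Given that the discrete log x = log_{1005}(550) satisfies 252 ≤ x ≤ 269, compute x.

252

Compute 1005^252 mod 1327 = 550, then multiply by 1005 repeatedly:
  1005^252=550
Found 550 at exponent 252.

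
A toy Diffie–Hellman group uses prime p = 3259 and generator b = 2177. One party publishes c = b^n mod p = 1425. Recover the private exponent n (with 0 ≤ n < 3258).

701

Baby-step giant-step with m = ceil(sqrt(3258)) = 58.
Baby table (2177^j mod 3259 for j=0..57):
  0:1  1:2177  2:743  3:1047  4:1278  5:2279  6:1185  7:1876
  8:525  9:2275  10:2254  11:2163  12:2855  13:422  14:2915  15:682
  16:1869  17:1581  18:333  19:1443  20:2994  21:3197  22:1904  23:2819
  24:266  25:2239  26:2098  27:1487  28:1012  29:40  30:2346  31:389
  32:2772  33:2235  34:3167  35:1774  36:83  37:1446  38:3007  39:2167
  40:1786  41:135  42:585  43:2535  44:1208  45:3062  46:1319  47:284
  48:2317  49:2436  50:779  51:1203  52:1954  53:863  54:1567  55:2445
  56:818  57:1372
Giant step factor: 2177^(-58) ≡ 939 (mod 3259).
Scan 1425·939^i mod 3259 for i = 0, 1, …:
  i=0: 1425   i=1: 1885   i=2: 378   i=3: 2970
  i=4: 2385   i=5: 582   i=6: 2245   i=7: 2741
  i=8: 2448   i=9: 1077   i=10: 1013   i=11: 2838
  i=12: 2279
Match at i=12, j=5: n = 12·58 + 5 = 701.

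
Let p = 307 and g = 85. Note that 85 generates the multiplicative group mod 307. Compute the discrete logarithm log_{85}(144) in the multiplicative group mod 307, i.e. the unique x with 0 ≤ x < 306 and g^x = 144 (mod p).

Baby-step giant-step with m = ceil(sqrt(306)) = 18.
Baby table (85^j mod 307 for j=0..17):
  0:1  1:85  2:164  3:125  4:187  5:238  6:275  7:43
  8:278  9:298  10:156  11:59  12:103  13:159  14:7  15:288
  16:227  17:261
Giant step factor: 85^(-18) ≡ 235 (mod 307).
Scan 144·235^i mod 307 for i = 0, 1, …:
  i=0: 144   i=1: 70   i=2: 179   i=3: 6
  i=4: 182   i=5: 97   i=6: 77   i=7: 289
  i=8: 68   i=9: 16   i=10: 76   i=11: 54
  i=12: 103
Match at i=12, j=12: x = 12·18 + 12 = 228.

228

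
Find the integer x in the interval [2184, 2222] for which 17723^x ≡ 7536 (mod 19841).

Compute 17723^2184 mod 19841 = 15017, then multiply by 17723 repeatedly:
  17723^2184=15017  17723^2185=18958  17723^2186=5140  17723^2187=6189  17723^2188=6599
  17723^2189=11223  17723^2190=19045  17723^2191=19284  17723^2192=9107  17723^2193=16667
  17723^2194=16274  17723^2195=15326  17723^2196=19249  17723^2197=3873  17723^2198=11160
  17723^2199=13592  17723^2200=1435  17723^2201=16184  17723^2202=7536
Found 7536 at exponent 2202.

2202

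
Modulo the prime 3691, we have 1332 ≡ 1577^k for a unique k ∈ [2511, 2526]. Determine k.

2514

Compute 1577^2511 mod 3691 = 1169, then multiply by 1577 repeatedly:
  1577^2511=1169  1577^2512=1704  1577^2513=160  1577^2514=1332
Found 1332 at exponent 2514.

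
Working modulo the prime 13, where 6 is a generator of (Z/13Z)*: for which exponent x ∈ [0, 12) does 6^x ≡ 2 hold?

Successive powers of 6 modulo 13:
  6^0=1  6^1=6  6^2=10  6^3=8  6^4=9  6^5=2
So 6^5 ≡ 2 (mod 13), giving x = 5.

5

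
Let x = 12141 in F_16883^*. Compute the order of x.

The order of 12141 must divide p − 1 = 16882 = 2 · 23 · 367.
Divisors: 1, 2, 23, 46, 367, 734, 8441, 16882.
Check each in increasing order: 12141^1 ≡ 12141;  12141^2 ≡ 15291;  12141^23 ≡ 14984;  12141^46 ≡ 10122;  12141^367 ≡ 10993;  12141^734 ≡ 14418;  12141^8441 ≡ 16882;  12141^16882 ≡ 1.
Smallest exponent giving 1 is 16882.

16882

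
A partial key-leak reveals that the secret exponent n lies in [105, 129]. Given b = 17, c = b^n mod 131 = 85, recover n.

Compute 17^105 mod 131 = 69, then multiply by 17 repeatedly:
  17^105=69  17^106=125  17^107=29  17^108=100  17^109=128
  17^110=80  17^111=50  17^112=64  17^113=40  17^114=25
  17^115=32  17^116=20  17^117=78  17^118=16  17^119=10
  17^120=39  17^121=8  17^122=5  17^123=85
Found 85 at exponent 123.

123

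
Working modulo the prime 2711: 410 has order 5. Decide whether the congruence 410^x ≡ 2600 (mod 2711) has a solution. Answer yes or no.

⟨410⟩ has order 5; its elements mod 2711 are {1, 18, 324, 410, 1958}.
2600 is not in this set.

no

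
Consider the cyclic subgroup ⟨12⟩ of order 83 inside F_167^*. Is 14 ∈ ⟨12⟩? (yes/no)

yes

14 ∈ ⟨12⟩ iff 14^83 ≡ 1 (mod 167), since |⟨12⟩| = 83.
14^83 mod 167 = 1.
Since 1 = 1, 14 lies in the subgroup.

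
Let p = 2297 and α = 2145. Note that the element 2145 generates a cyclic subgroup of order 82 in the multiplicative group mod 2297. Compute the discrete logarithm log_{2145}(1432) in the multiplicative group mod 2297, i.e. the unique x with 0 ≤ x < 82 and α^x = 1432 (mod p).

56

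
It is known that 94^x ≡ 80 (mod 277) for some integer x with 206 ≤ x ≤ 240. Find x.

233

Compute 94^206 mod 277 = 36, then multiply by 94 repeatedly:
  94^206=36  94^207=60  94^208=100  94^209=259  94^210=247
  94^211=227  94^212=9  94^213=15  94^214=25  94^215=134
  94^216=131  94^217=126  94^218=210  94^219=73  94^220=214
  94^221=172  94^222=102  94^223=170  94^224=191  94^225=226
  94^226=192  94^227=43  94^228=164  94^229=181  94^230=117
  94^231=195  94^232=48  94^233=80
Found 80 at exponent 233.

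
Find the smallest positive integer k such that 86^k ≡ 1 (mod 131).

The order of 86 must divide p − 1 = 130 = 2 · 5 · 13.
Divisors: 1, 2, 5, 10, 13, 26, 65, 130.
Check each in increasing order: 86^1 ≡ 86;  86^2 ≡ 60;  86^5 ≡ 47;  86^10 ≡ 113;  86^13 ≡ 130;  86^26 ≡ 1.
Smallest exponent giving 1 is 26.

26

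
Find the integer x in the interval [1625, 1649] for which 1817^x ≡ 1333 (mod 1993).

Compute 1817^1625 mod 1993 = 1528, then multiply by 1817 repeatedly:
  1817^1625=1528  1817^1626=127  1817^1627=1564  1817^1628=1763  1817^1629=620
  1817^1630=495  1817^1631=572  1817^1632=971  1817^1633=502  1817^1634=1333
Found 1333 at exponent 1634.

1634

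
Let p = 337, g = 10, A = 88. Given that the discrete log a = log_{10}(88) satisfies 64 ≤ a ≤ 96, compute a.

Compute 10^64 mod 337 = 253, then multiply by 10 repeatedly:
  10^64=253  10^65=171  10^66=25  10^67=250  10^68=141
  10^69=62  10^70=283  10^71=134  10^72=329  10^73=257
  10^74=211  10^75=88
Found 88 at exponent 75.

75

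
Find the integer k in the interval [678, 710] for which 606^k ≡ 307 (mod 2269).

681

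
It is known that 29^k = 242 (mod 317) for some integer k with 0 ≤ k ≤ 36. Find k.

9

Compute 29^0 mod 317 = 1, then multiply by 29 repeatedly:
  29^0=1  29^1=29  29^2=207  29^3=297  29^4=54
  29^5=298  29^6=83  29^7=188  29^8=63  29^9=242
Found 242 at exponent 9.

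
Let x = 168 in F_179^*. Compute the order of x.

The order of 168 must divide p − 1 = 178 = 2 · 89.
Divisors: 1, 2, 89, 178.
Check each in increasing order: 168^1 ≡ 168;  168^2 ≡ 121;  168^89 ≡ 1.
Smallest exponent giving 1 is 89.

89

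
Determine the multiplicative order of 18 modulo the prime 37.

The order of 18 must divide p − 1 = 36 = 2^2 · 3^2.
Divisors: 1, 2, 3, 4, 6, 9, 12, 18, 36.
Check each in increasing order: 18^1 ≡ 18;  18^2 ≡ 28;  18^3 ≡ 23;  18^4 ≡ 7;  18^6 ≡ 11;  18^9 ≡ 31;  18^12 ≡ 10;  18^18 ≡ 36;  18^36 ≡ 1.
Smallest exponent giving 1 is 36.

36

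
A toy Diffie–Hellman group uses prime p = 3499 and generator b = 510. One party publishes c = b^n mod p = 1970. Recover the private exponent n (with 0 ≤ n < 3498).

1415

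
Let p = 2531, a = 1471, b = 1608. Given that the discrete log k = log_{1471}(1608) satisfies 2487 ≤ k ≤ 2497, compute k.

2495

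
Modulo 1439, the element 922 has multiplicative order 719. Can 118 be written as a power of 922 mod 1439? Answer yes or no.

118 ∈ ⟨922⟩ iff 118^719 ≡ 1 (mod 1439), since |⟨922⟩| = 719.
118^719 mod 1439 = 1.
Since 1 = 1, 118 lies in the subgroup.

yes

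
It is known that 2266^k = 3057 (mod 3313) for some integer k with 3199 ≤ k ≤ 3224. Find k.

3208

Compute 2266^3199 mod 3313 = 1411, then multiply by 2266 repeatedly:
  2266^3199=1411  2266^3200=281  2266^3201=650  2266^3202=1928  2266^3203=2314
  2266^3204=2358  2266^3205=2672  2266^3206=1901  2266^3207=766  2266^3208=3057
Found 3057 at exponent 3208.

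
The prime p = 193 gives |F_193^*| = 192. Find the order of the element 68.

64

The order of 68 must divide p − 1 = 192 = 2^6 · 3.
Divisors: 1, 2, 3, 4, 6, 8, 12, 16, 24, 32, 48, 64, 96, 192.
Check each in increasing order: 68^1 ≡ 68;  68^2 ≡ 185;  68^3 ≡ 35;  68^4 ≡ 64;  68^6 ≡ 67;  68^8 ≡ 43;  68^12 ≡ 50;  68^16 ≡ 112;  68^24 ≡ 184;  68^32 ≡ 192;  68^48 ≡ 81;  68^64 ≡ 1.
Smallest exponent giving 1 is 64.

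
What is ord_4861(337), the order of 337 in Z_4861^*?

The order of 337 must divide p − 1 = 4860 = 2^2 · 3^5 · 5.
Divisors: 1, 2, 3, 4, 5, 6, 9, 10, 12, 15, 18, 20, 27, 30, 36, 45, 54, 60, 81, 90, 108, 135, 162, 180, 243, 270, 324, 405, 486, 540, 810, 972, 1215, 1620, 2430, 4860.
Check each in increasing order: 337^1 ≡ 337;  337^2 ≡ 1766;  337^3 ≡ 2100;  337^4 ≡ 2855;  337^5 ≡ 4518;  337^6 ≡ 1073;  337^9 ≡ 2657;  337^10 ≡ 985;  337^12 ≡ 4133;  337^15 ≡ 2415;  337^18 ≡ 1477;  337^20 ≡ 2886;  337^27 ≡ 1562;  337^30 ≡ 3886;  337^36 ≡ 3801;  337^45 ≡ 2960;  337^54 ≡ 4483;  337^60 ≡ 2730;  337^81 ≡ 2606;  337^90 ≡ 2078;  337^108 ≡ 1915;  337^135 ≡ 1715;  337^162 ≡ 419;  337^180 ≡ 1516;  337^243 ≡ 3050;  337^270 ≡ 320;  337^324 ≡ 565;  337^405 ≡ 4368;  337^486 ≡ 3407;  337^540 ≡ 319;  337^810 ≡ 4860;  337^972 ≡ 4442;  337^1215 ≡ 493;  337^1620 ≡ 1.
Smallest exponent giving 1 is 1620.

1620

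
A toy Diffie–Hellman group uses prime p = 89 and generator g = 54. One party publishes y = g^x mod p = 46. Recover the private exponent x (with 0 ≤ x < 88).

Successive powers of 54 modulo 89:
  54^0=1  54^1=54  54^2=68  54^3=23  54^4=85  54^5=51
  54^6=84  54^7=86  54^8=16  54^9=63  54^10=20  54^11=12
  54^12=25  54^13=15  54^14=9  54^15=41  54^16=78  54^17=29
  54^18=53  54^19=14  54^20=44  54^21=62  54^22=55  54^23=33
  54^24=2  54^25=19  54^26=47  54^27=46
So 54^27 ≡ 46 (mod 89), giving x = 27.

27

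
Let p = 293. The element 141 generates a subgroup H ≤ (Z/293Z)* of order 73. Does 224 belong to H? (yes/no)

224 ∈ ⟨141⟩ iff 224^73 ≡ 1 (mod 293), since |⟨141⟩| = 73.
224^73 mod 293 = 292.
Since 292 ≠ 1, 224 does not lie in the subgroup.

no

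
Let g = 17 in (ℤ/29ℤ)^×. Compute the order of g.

4

The order of 17 must divide p − 1 = 28 = 2^2 · 7.
Divisors: 1, 2, 4, 7, 14, 28.
Check each in increasing order: 17^1 ≡ 17;  17^2 ≡ 28;  17^4 ≡ 1.
Smallest exponent giving 1 is 4.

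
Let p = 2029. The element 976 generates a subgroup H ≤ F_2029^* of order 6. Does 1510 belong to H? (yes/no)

⟨976⟩ has order 6; its elements mod 2029 are {1, 975, 976, 1053, 1054, 2028}.
1510 is not in this set.

no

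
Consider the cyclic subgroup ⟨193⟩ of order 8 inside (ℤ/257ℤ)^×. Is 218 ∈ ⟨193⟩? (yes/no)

no

218 ∈ ⟨193⟩ iff 218^8 ≡ 1 (mod 257), since |⟨193⟩| = 8.
218^8 mod 257 = 189.
Since 189 ≠ 1, 218 does not lie in the subgroup.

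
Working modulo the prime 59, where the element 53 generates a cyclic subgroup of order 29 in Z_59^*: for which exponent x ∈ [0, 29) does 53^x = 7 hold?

14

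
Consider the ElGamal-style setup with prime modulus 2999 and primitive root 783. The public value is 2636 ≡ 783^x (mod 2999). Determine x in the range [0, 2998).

987

Baby-step giant-step with m = ceil(sqrt(2998)) = 55.
Baby table (783^j mod 2999 for j=0..54):
  0:1  1:783  2:1293  3:1756  4:1406  5:265  6:564  7:759
  8:495  9:714  10:1248  11:2509  12:202  13:2218  14:273  15:830
  16:2106  17:2547  18:2965  19:369  20:1023  21:276  22:180  23:2986
  24:1817  25:1185  26:1164  27:2715  28:2553  29:1665  30:2129  31:2562
  32:2714  33:1770  34:372  35:373  36:1156  37:2449  38:1206  39:2612
  40:2877  41:442  42:1201  43:1696  44:2410  45:659  46:169  47:371
  48:2589  49:2862  50:693  51:2799  52:2347  53:2313  54:2682
Giant step factor: 783^(-55) ≡ 2502 (mod 2999).
Scan 2636·2502^i mod 2999 for i = 0, 1, …:
  i=0: 2636   i=1: 471   i=2: 2834   i=3: 1032
  i=4: 2924   i=5: 1287   i=6: 2147   i=7: 585
  i=8: 158   i=9: 2447     …   i=16: 1534
  i=17: 2347
Match at i=17, j=52: x = 17·55 + 52 = 987.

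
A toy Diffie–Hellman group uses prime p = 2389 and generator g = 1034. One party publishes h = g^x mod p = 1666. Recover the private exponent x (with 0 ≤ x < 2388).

Baby-step giant-step with m = ceil(sqrt(2388)) = 49.
Baby table (1034^j mod 2389 for j=0..48):
  0:1  1:1034  2:1273  3:2332  4:787  5:1498  6:860  7:532
  8:618  9:1149  10:733  11:609  12:1399  13:1221  14:1122  15:1483
  16:2073  17:549  18:1473  19:1289  20:2153  21:2043  22:586  23:1507
  24:610  25:44  26:105  27:1065  28:2270  29:1182  30:1409  31:2005
  32:1907  33:913  34:387  35:1195  36:517  37:1831  38:1166  39:1588
  40:749  41:430  42:266  43:309  44:1769  45:1561  46:1499  47:1894
  48:1805
Giant step factor: 1034^(-49) ≡ 1005 (mod 2389).
Scan 1666·1005^i mod 2389 for i = 0, 1, …:
  i=0: 1666   i=1: 2030   i=2: 2333   i=3: 1056
  i=4: 564   i=5: 627   i=6: 1828   i=7: 2388
  i=8: 1384   i=9: 522     …   i=30: 2148
  i=31: 1473
Match at i=31, j=18: x = 31·49 + 18 = 1537.

1537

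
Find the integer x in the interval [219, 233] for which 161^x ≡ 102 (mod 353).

225

Compute 161^219 mod 353 = 246, then multiply by 161 repeatedly:
  161^219=246  161^220=70  161^221=327  161^222=50  161^223=284
  161^224=187  161^225=102
Found 102 at exponent 225.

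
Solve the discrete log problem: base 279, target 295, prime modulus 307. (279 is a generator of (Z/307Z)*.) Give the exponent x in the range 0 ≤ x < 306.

Baby-step giant-step with m = ceil(sqrt(306)) = 18.
Baby table (279^j mod 307 for j=0..17):
  0:1  1:279  2:170  3:152  4:42  5:52  6:79  7:244
  8:229  9:35  10:248  11:117  12:101  13:242  14:285  15:2
  16:251  17:33
Giant step factor: 279^(-18) ≡ 102 (mod 307).
Scan 295·102^i mod 307 for i = 0, 1, …:
  i=0: 295   i=1: 4   i=2: 101
Match at i=2, j=12: x = 2·18 + 12 = 48.

48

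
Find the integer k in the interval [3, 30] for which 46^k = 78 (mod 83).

28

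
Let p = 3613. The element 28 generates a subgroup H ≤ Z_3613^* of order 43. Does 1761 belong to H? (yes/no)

1761 ∈ ⟨28⟩ iff 1761^43 ≡ 1 (mod 3613), since |⟨28⟩| = 43.
1761^43 mod 3613 = 824.
Since 824 ≠ 1, 1761 does not lie in the subgroup.

no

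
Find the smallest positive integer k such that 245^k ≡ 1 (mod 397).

396

The order of 245 must divide p − 1 = 396 = 2^2 · 3^2 · 11.
Divisors: 1, 2, 3, 4, 6, 9, 11, 12, 18, 22, 33, 36, 44, 66, 99, 132, 198, 396.
Check each in increasing order: 245^1 ≡ 245;  245^2 ≡ 78;  245^3 ≡ 54;  245^4 ≡ 129;  245^6 ≡ 137;  245^9 ≡ 252;  245^11 ≡ 203;  245^12 ≡ 110;  245^18 ≡ 381;  245^22 ≡ 318;  245^33 ≡ 240;  245^36 ≡ 256;  245^44 ≡ 286;  245^66 ≡ 35;  245^99 ≡ 63;  245^132 ≡ 34;  245^198 ≡ 396;  245^396 ≡ 1.
Smallest exponent giving 1 is 396.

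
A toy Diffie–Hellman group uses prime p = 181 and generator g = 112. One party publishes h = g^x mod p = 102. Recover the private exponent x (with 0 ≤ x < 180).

88

Baby-step giant-step with m = ceil(sqrt(180)) = 14.
Baby table (112^j mod 181 for j=0..13):
  0:1  1:112  2:55  3:6  4:129  5:149  6:36  7:50
  8:170  9:35  10:119  11:115  12:29  13:171
Giant step factor: 112^(-14) ≡ 165 (mod 181).
Scan 102·165^i mod 181 for i = 0, 1, …:
  i=0: 102   i=1: 178   i=2: 48   i=3: 137
  i=4: 161   i=5: 139   i=6: 129
Match at i=6, j=4: x = 6·14 + 4 = 88.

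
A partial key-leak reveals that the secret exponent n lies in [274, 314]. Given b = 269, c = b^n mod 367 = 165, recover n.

301

Compute 269^274 mod 367 = 73, then multiply by 269 repeatedly:
  269^274=73  269^275=186  269^276=122  269^277=155  269^278=224
  269^279=68  269^280=309  269^281=179  269^282=74  269^283=88
  269^284=184  269^285=318  269^286=31  269^287=265  269^288=87
  269^289=282  269^290=256  269^291=235  269^292=91  269^293=257
  269^294=137  269^295=153  269^296=53  269^297=311  269^298=350
  269^299=198  269^300=47  269^301=165
Found 165 at exponent 301.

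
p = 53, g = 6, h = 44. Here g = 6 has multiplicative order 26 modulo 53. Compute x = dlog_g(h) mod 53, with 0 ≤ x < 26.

12

Successive powers of 6 modulo 53:
  6^0=1  6^1=6  6^2=36  6^3=4  6^4=24  6^5=38
  6^6=16  6^7=43  6^8=46  6^9=11  6^10=13  6^11=25
  6^12=44
So 6^12 ≡ 44 (mod 53), giving x = 12.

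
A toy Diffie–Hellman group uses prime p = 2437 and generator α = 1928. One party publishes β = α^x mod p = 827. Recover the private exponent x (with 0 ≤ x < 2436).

319

Baby-step giant-step with m = ceil(sqrt(2436)) = 50.
Baby table (1928^j mod 2437 for j=0..49):
  0:1  1:1928  2:759  3:1152  4:949  5:1922  6:1376  7:1472
  8:1348  9:1102  10:2029  11:527  12:2264  13:325  14:291  15:538
  16:1539  17:1363  18:778  19:1229  20:748  21:1877  22:2348  23:1435
  24:685  25:2263  26:834  27:1969  28:1823  29:590  30:1878  31:1839
  32:2194  33:1837  34:775  35:319  36:908  37:858  38:1938  39:543
  40:1431  41:284  42:1664  43:1100  44:610  45:1446  46:2397  47:864
  48:1321  49:223
Giant step factor: 1928^(-50) ≡ 196 (mod 2437).
Scan 827·196^i mod 2437 for i = 0, 1, …:
  i=0: 827   i=1: 1250   i=2: 1300   i=3: 1352
  i=4: 1796   i=5: 1088   i=6: 1229
Match at i=6, j=19: x = 6·50 + 19 = 319.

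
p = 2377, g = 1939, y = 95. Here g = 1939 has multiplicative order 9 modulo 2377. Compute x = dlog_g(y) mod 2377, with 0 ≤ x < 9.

Successive powers of 1939 modulo 2377:
  1939^0=1  1939^1=1939  1939^2=1684  1939^3=1655  1939^4=95
So 1939^4 ≡ 95 (mod 2377), giving x = 4.

4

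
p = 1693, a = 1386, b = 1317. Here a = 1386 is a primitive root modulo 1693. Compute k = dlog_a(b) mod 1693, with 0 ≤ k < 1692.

Baby-step giant-step with m = ceil(sqrt(1692)) = 42.
Baby table (1386^j mod 1693 for j=0..41):
  0:1  1:1386  2:1134  3:620  4:969  5:485  6:89  7:1458
  8:1039  9:1004  10:1591  11:840  12:1149  13:1094  14:1049  15:1320
  16:1080  17:268  18:681  19:865  20:246  21:663  22:1312  23:150
  24:1354  25:800  26:1578  27:1445  28:1644  29:1499  30:303  31:94
  32:1616  33:1630  34:718  35:1357  36:1572  37:1594  38:1612  39:1165
  40:1261  41:570
Giant step factor: 1386^(-42) ≡ 133 (mod 1693).
Scan 1317·133^i mod 1693 for i = 0, 1, …:
  i=0: 1317   i=1: 782   i=2: 733   i=3: 988
  i=4: 1043   i=5: 1586   i=6: 1006   i=7: 51
  i=8: 11   i=9: 1463     …   i=37: 851
  i=38: 1445
Match at i=38, j=27: k = 38·42 + 27 = 1623.

1623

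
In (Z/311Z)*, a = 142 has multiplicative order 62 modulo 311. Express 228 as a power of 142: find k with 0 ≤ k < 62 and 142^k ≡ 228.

21

Successive powers of 142 modulo 311:
  142^0=1  142^1=142  142^2=260  142^3=222  142^4=113  142^5=185
  142^6=146  142^7=206  142^8=18  142^9=68  142^10=15  142^11=264
  142^12=168  142^13=220  142^14=140  142^15=287  142^16=13  142^17=291
  142^18=270  142^19=87  142^20=225  142^21=228
So 142^21 ≡ 228 (mod 311), giving k = 21.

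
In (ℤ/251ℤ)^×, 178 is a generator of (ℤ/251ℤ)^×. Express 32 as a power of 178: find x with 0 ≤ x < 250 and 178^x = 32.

75

Baby-step giant-step with m = ceil(sqrt(250)) = 16.
Baby table (178^j mod 251 for j=0..15):
  0:1  1:178  2:58  3:33  4:101  5:157  6:85  7:70
  8:161  9:44  10:51  11:42  12:197  13:177  14:131  15:226
Giant step factor: 178^(-16) ≡ 48 (mod 251).
Scan 32·48^i mod 251 for i = 0, 1, …:
  i=0: 32   i=1: 30   i=2: 185   i=3: 95
  i=4: 42
Match at i=4, j=11: x = 4·16 + 11 = 75.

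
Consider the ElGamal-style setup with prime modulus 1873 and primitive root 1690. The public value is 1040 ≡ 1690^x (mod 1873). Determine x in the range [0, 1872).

1195

Baby-step giant-step with m = ceil(sqrt(1872)) = 44.
Baby table (1690^j mod 1873 for j=0..43):
  0:1  1:1690  2:1648  3:1842  4:54  5:1356  6:961  7:199
  8:1043  9:177  10:1323  11:1381  12:132  13:193  14:268  15:1527
  16:1509  17:1057  18:1361  19:46  20:947  21:888  22:447  23:611
  24:567  25:1127  26:1662  27:1153  28:650  29:922  30:1717  31:453
  32:1386  33:1090  34:941  35:113  36:1797  37:797  38:243  39:483
  40:1515  41:1832  42:11  43:1733
Giant step factor: 1690^(-44) ≡ 28 (mod 1873).
Scan 1040·28^i mod 1873 for i = 0, 1, …:
  i=0: 1040   i=1: 1025   i=2: 605   i=3: 83
  i=4: 451   i=5: 1390   i=6: 1460   i=7: 1547
  i=8: 237   i=9: 1017     …   i=26: 74
  i=27: 199
Match at i=27, j=7: x = 27·44 + 7 = 1195.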